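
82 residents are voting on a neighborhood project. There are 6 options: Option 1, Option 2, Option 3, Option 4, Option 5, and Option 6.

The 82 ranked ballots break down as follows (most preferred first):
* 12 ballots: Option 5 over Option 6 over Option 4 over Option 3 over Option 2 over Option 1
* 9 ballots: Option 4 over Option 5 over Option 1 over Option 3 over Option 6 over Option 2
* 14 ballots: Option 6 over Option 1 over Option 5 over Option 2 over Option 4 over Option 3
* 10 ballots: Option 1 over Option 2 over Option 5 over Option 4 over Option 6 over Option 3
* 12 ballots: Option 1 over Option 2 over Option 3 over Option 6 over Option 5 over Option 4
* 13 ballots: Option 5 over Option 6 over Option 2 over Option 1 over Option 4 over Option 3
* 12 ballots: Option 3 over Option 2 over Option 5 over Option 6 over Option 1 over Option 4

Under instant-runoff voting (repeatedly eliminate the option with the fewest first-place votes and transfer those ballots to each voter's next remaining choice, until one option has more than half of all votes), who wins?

Option 5

Round 1: Option 1 22, Option 2 0, Option 3 12, Option 4 9, Option 5 25, Option 6 14. Option 2 eliminated.
Round 2: Option 1 22, Option 3 12, Option 4 9, Option 5 25, Option 6 14. Option 4 eliminated.
Round 3: Option 1 22, Option 3 12, Option 5 34, Option 6 14. Option 3 eliminated.
Round 4: Option 1 22, Option 5 46, Option 6 14. Option 5 has a majority (≥42).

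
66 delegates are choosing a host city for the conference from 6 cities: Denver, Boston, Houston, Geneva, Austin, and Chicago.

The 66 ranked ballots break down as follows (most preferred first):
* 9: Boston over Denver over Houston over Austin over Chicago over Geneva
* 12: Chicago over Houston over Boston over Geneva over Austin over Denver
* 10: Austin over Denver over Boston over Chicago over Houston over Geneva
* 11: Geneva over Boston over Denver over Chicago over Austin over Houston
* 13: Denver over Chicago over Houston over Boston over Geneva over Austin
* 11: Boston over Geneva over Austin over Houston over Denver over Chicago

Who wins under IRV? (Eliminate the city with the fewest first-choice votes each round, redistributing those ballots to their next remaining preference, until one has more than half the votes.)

Boston

Round 1: Denver 13, Boston 20, Houston 0, Geneva 11, Austin 10, Chicago 12. Houston eliminated.
Round 2: Denver 13, Boston 20, Geneva 11, Austin 10, Chicago 12. Austin eliminated.
Round 3: Denver 23, Boston 20, Geneva 11, Chicago 12. Geneva eliminated.
Round 4: Denver 23, Boston 31, Chicago 12. Chicago eliminated.
Round 5: Denver 23, Boston 43. Boston has a majority (≥34).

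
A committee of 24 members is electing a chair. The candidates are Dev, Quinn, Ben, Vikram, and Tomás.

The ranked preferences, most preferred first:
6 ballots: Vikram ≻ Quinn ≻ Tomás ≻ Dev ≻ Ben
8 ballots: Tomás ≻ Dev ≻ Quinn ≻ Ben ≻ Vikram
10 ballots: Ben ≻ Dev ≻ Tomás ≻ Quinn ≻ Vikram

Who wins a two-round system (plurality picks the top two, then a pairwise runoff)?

Round 1 first-place votes: Dev 0, Quinn 0, Ben 10, Vikram 6, Tomás 8. Ben and Tomás advance.
Runoff: Ben is ranked above Tomás on 10 ballots, Tomás above Ben on 14.

Tomás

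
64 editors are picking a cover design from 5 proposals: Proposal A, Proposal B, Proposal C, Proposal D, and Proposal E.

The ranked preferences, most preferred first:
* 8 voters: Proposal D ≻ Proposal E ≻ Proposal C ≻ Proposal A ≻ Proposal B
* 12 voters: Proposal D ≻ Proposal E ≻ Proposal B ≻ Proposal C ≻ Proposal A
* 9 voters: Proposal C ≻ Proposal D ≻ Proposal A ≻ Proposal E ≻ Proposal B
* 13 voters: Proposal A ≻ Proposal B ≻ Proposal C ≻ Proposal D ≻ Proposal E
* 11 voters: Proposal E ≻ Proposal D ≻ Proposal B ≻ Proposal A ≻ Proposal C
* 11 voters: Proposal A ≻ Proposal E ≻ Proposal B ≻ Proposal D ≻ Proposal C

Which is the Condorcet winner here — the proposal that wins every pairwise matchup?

Proposal D vs Proposal A: 40–24
Proposal D vs Proposal B: 40–24
Proposal D vs Proposal C: 42–22
Proposal D vs Proposal E: 42–22
Proposal D beats every other proposal.

Proposal D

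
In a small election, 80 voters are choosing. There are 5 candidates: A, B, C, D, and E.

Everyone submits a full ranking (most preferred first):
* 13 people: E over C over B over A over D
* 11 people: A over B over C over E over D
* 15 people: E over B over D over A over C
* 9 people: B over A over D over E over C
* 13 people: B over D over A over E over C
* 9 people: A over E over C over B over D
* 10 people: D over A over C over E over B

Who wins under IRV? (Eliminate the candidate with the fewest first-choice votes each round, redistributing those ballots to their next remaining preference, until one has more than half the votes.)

Round 1: A 20, B 22, C 0, D 10, E 28. C eliminated.
Round 2: A 20, B 22, D 10, E 28. D eliminated.
Round 3: A 30, B 22, E 28. B eliminated.
Round 4: A 52, E 28. A has a majority (≥41).

A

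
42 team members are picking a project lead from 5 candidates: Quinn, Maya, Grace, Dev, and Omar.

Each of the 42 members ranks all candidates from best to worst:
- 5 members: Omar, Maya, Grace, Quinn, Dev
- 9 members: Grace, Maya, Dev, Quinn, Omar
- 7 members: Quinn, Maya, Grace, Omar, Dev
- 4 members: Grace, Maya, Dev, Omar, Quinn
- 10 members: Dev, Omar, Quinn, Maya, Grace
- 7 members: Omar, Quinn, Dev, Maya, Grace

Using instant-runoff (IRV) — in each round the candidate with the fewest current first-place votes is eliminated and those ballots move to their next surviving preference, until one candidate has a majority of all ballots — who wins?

Omar

Round 1: Quinn 7, Maya 0, Grace 13, Dev 10, Omar 12. Maya eliminated.
Round 2: Quinn 7, Grace 13, Dev 10, Omar 12. Quinn eliminated.
Round 3: Grace 20, Dev 10, Omar 12. Dev eliminated.
Round 4: Grace 20, Omar 22. Omar has a majority (≥22).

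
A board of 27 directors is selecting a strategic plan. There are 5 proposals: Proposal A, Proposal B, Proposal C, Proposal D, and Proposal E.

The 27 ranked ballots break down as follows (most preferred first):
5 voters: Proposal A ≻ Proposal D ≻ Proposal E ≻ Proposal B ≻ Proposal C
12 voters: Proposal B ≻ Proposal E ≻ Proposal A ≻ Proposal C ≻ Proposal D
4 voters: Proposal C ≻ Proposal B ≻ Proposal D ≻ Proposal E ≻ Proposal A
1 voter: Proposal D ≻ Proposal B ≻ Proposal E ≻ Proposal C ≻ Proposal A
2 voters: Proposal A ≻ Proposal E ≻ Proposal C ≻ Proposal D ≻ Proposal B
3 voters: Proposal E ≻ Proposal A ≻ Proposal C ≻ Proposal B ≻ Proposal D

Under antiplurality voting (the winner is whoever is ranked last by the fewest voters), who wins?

Last-place votes: Proposal A 5, Proposal B 2, Proposal C 5, Proposal D 15, Proposal E 0.

Proposal E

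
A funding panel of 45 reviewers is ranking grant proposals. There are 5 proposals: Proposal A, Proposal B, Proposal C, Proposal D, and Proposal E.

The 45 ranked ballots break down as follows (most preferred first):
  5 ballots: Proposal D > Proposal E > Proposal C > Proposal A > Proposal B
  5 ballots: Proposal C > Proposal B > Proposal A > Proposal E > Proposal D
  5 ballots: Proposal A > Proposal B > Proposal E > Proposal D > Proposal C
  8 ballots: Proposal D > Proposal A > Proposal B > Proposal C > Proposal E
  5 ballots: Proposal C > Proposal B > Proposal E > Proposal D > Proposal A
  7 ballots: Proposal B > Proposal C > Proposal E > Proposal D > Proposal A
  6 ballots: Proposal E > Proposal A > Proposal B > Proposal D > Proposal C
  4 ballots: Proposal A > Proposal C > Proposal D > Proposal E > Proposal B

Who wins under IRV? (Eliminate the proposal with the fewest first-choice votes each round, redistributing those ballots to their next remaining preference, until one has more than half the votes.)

Proposal A

Round 1: Proposal A 9, Proposal B 7, Proposal C 10, Proposal D 13, Proposal E 6. Proposal E eliminated.
Round 2: Proposal A 15, Proposal B 7, Proposal C 10, Proposal D 13. Proposal B eliminated.
Round 3: Proposal A 15, Proposal C 17, Proposal D 13. Proposal D eliminated.
Round 4: Proposal A 23, Proposal C 22. Proposal A has a majority (≥23).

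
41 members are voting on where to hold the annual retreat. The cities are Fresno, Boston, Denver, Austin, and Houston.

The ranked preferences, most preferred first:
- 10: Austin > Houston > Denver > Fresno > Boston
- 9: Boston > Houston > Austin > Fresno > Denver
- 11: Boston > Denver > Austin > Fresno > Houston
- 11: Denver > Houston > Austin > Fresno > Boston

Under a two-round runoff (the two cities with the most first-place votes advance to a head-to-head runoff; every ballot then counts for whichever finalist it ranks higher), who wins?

Denver

Round 1 first-place votes: Fresno 0, Boston 20, Denver 11, Austin 10, Houston 0. Boston and Denver advance.
Runoff: Boston is ranked above Denver on 20 ballots, Denver above Boston on 21.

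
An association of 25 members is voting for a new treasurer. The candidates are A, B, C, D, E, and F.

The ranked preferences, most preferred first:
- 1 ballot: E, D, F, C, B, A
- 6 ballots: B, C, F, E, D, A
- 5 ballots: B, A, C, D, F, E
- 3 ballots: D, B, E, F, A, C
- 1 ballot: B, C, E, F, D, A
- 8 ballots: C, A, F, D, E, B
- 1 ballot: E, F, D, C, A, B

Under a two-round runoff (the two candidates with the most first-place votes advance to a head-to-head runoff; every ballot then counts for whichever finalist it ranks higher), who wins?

Round 1 first-place votes: A 0, B 12, C 8, D 3, E 2, F 0. B and C advance.
Runoff: B is ranked above C on 15 ballots, C above B on 10.

B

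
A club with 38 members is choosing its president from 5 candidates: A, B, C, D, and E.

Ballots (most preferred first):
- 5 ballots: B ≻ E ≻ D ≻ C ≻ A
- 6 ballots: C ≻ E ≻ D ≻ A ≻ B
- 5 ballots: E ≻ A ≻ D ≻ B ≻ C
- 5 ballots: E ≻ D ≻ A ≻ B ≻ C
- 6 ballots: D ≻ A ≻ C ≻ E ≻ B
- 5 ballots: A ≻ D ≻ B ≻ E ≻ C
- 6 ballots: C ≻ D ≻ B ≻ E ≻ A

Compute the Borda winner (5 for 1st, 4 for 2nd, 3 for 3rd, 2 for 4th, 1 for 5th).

D

A: 5×1 + 6×2 + 5×4 + 5×3 + 6×4 + 5×5 + 6×1 = 107
B: 5×5 + 6×1 + 5×2 + 5×2 + 6×1 + 5×3 + 6×3 = 90
C: 5×2 + 6×5 + 5×1 + 5×1 + 6×3 + 5×1 + 6×5 = 103
D: 5×3 + 6×3 + 5×3 + 5×4 + 6×5 + 5×4 + 6×4 = 142
E: 5×4 + 6×4 + 5×5 + 5×5 + 6×2 + 5×2 + 6×2 = 128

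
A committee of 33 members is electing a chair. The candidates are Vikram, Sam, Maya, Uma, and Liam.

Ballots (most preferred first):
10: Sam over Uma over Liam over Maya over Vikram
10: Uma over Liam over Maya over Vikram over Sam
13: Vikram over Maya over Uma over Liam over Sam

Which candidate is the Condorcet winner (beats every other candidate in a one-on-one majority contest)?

Uma vs Vikram: 20–13
Uma vs Sam: 23–10
Uma vs Maya: 20–13
Uma vs Liam: 33–0
Uma beats every other candidate.

Uma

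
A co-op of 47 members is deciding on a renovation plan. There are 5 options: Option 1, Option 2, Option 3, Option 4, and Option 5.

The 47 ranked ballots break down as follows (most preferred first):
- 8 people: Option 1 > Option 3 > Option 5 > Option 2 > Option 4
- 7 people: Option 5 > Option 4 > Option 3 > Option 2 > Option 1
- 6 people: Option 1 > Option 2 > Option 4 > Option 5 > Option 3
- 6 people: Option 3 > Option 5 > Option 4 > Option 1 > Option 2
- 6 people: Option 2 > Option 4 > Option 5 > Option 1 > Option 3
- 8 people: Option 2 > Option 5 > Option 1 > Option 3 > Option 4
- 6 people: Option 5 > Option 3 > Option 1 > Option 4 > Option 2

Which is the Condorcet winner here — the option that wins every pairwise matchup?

Option 5 vs Option 1: 33–14
Option 5 vs Option 2: 27–20
Option 5 vs Option 3: 33–14
Option 5 vs Option 4: 35–12
Option 5 beats every other option.

Option 5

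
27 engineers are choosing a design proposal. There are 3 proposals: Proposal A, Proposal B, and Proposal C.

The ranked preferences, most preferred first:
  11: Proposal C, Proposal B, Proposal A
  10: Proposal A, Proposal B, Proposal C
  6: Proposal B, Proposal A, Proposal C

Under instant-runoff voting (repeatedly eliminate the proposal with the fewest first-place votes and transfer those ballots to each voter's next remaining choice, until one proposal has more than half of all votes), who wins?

Round 1: Proposal A 10, Proposal B 6, Proposal C 11. Proposal B eliminated.
Round 2: Proposal A 16, Proposal C 11. Proposal A has a majority (≥14).

Proposal A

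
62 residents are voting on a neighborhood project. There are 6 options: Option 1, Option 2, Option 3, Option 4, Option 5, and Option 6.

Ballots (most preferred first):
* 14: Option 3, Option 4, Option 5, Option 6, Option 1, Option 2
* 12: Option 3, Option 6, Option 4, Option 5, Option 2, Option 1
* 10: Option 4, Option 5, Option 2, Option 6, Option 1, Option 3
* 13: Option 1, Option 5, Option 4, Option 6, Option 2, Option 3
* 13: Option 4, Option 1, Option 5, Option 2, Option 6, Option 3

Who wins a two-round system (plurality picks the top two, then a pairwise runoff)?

Round 1 first-place votes: Option 1 13, Option 2 0, Option 3 26, Option 4 23, Option 5 0, Option 6 0. Option 3 and Option 4 advance.
Runoff: Option 3 is ranked above Option 4 on 26 ballots, Option 4 above Option 3 on 36.

Option 4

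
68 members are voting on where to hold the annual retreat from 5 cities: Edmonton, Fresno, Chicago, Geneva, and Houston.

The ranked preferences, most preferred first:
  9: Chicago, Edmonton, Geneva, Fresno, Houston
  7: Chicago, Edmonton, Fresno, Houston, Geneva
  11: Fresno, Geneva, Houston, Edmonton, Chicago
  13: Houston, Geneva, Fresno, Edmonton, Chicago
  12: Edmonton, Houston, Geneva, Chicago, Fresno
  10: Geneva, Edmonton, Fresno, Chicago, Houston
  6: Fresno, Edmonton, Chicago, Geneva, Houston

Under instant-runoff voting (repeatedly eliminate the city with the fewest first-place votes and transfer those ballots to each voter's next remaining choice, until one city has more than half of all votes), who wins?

Edmonton

Round 1: Edmonton 12, Fresno 17, Chicago 16, Geneva 10, Houston 13. Geneva eliminated.
Round 2: Edmonton 22, Fresno 17, Chicago 16, Houston 13. Houston eliminated.
Round 3: Edmonton 22, Fresno 30, Chicago 16. Chicago eliminated.
Round 4: Edmonton 38, Fresno 30. Edmonton has a majority (≥35).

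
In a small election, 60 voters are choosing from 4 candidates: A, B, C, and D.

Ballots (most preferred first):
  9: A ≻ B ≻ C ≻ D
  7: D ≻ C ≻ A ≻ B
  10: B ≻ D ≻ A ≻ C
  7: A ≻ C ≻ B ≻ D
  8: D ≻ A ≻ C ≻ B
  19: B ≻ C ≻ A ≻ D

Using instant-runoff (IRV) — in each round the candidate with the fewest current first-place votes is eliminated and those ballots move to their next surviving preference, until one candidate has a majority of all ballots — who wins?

Round 1: A 16, B 29, C 0, D 15. C eliminated.
Round 2: A 16, B 29, D 15. D eliminated.
Round 3: A 31, B 29. A has a majority (≥31).

A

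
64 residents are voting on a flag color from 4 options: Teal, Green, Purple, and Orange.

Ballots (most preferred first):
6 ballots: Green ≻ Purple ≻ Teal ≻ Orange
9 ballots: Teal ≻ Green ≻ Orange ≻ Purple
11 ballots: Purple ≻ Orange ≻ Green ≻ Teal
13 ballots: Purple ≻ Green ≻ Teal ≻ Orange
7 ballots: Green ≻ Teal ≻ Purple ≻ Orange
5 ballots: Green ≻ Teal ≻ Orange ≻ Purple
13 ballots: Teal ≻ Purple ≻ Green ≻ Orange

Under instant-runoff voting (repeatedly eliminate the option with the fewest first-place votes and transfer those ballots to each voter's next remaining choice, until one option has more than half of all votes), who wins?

Teal

Round 1: Teal 22, Green 18, Purple 24, Orange 0. Orange eliminated.
Round 2: Teal 22, Green 18, Purple 24. Green eliminated.
Round 3: Teal 34, Purple 30. Teal has a majority (≥33).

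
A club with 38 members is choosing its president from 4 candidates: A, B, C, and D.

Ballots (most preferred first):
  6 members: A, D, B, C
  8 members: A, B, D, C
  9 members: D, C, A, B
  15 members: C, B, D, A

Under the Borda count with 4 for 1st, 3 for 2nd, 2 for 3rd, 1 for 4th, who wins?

A: 6×4 + 8×4 + 9×2 + 15×1 = 89
B: 6×2 + 8×3 + 9×1 + 15×3 = 90
C: 6×1 + 8×1 + 9×3 + 15×4 = 101
D: 6×3 + 8×2 + 9×4 + 15×2 = 100

C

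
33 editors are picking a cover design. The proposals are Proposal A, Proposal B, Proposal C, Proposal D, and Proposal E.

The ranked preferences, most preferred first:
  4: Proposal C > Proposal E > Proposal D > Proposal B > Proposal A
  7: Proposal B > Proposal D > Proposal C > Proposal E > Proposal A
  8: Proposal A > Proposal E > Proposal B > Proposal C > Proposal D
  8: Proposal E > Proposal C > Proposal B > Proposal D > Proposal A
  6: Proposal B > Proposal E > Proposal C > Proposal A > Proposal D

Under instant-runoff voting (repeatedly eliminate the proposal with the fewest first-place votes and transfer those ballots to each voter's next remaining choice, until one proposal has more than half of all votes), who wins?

Round 1: Proposal A 8, Proposal B 13, Proposal C 4, Proposal D 0, Proposal E 8. Proposal D eliminated.
Round 2: Proposal A 8, Proposal B 13, Proposal C 4, Proposal E 8. Proposal C eliminated.
Round 3: Proposal A 8, Proposal B 13, Proposal E 12. Proposal A eliminated.
Round 4: Proposal B 13, Proposal E 20. Proposal E has a majority (≥17).

Proposal E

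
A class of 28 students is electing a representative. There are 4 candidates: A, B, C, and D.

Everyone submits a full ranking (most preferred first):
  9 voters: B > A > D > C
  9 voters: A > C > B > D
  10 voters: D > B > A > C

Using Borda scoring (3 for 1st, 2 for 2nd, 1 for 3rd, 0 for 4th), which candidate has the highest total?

A: 9×2 + 9×3 + 10×1 = 55
B: 9×3 + 9×1 + 10×2 = 56
C: 9×0 + 9×2 + 10×0 = 18
D: 9×1 + 9×0 + 10×3 = 39

B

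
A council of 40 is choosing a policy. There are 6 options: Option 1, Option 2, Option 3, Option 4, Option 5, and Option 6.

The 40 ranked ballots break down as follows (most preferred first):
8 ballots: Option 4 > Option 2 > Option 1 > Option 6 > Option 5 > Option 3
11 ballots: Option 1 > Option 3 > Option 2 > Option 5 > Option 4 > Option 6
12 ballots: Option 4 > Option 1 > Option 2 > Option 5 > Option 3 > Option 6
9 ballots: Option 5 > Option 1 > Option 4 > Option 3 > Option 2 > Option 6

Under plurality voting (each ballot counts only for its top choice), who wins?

First-place votes: Option 1 11, Option 2 0, Option 3 0, Option 4 20, Option 5 9, Option 6 0.

Option 4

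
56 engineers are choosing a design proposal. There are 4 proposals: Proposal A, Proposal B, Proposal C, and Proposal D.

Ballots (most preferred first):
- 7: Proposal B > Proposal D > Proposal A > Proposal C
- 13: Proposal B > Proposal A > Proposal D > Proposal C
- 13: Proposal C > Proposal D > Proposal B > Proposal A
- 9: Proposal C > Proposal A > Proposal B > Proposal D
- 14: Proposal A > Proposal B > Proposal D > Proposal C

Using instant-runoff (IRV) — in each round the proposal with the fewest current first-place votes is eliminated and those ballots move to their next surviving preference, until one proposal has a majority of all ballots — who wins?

Round 1: Proposal A 14, Proposal B 20, Proposal C 22, Proposal D 0. Proposal D eliminated.
Round 2: Proposal A 14, Proposal B 20, Proposal C 22. Proposal A eliminated.
Round 3: Proposal B 34, Proposal C 22. Proposal B has a majority (≥29).

Proposal B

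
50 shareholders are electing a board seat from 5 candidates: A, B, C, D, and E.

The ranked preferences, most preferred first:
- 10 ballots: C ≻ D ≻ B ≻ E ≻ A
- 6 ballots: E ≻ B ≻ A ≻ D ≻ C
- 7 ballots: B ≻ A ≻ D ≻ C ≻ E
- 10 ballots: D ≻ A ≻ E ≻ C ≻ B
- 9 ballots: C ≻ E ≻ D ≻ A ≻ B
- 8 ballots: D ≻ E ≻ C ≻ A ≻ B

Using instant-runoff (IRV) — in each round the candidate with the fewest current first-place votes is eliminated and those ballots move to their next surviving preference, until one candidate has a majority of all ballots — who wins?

D

Round 1: A 0, B 7, C 19, D 18, E 6. A eliminated.
Round 2: B 7, C 19, D 18, E 6. E eliminated.
Round 3: B 13, C 19, D 18. B eliminated.
Round 4: C 19, D 31. D has a majority (≥26).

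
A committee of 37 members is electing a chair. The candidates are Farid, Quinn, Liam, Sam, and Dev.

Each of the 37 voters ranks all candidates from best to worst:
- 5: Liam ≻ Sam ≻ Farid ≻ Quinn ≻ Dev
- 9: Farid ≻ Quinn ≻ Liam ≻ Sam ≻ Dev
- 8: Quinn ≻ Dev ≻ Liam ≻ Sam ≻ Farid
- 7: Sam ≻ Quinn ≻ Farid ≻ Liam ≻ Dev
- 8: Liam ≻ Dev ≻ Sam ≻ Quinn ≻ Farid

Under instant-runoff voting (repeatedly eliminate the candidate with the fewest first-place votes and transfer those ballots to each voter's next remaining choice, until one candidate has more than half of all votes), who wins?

Round 1: Farid 9, Quinn 8, Liam 13, Sam 7, Dev 0. Dev eliminated.
Round 2: Farid 9, Quinn 8, Liam 13, Sam 7. Sam eliminated.
Round 3: Farid 9, Quinn 15, Liam 13. Farid eliminated.
Round 4: Quinn 24, Liam 13. Quinn has a majority (≥19).

Quinn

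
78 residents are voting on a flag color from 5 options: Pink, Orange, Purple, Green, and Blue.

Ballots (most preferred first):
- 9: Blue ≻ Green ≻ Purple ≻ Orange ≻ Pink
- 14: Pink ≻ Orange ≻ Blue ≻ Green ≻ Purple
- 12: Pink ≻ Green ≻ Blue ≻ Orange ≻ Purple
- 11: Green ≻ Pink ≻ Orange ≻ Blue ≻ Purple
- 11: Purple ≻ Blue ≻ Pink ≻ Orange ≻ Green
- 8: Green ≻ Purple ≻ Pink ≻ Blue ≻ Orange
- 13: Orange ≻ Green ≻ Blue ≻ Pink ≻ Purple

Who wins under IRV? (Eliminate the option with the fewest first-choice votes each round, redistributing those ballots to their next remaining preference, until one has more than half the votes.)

Green

Round 1: Pink 26, Orange 13, Purple 11, Green 19, Blue 9. Blue eliminated.
Round 2: Pink 26, Orange 13, Purple 11, Green 28. Purple eliminated.
Round 3: Pink 37, Orange 13, Green 28. Orange eliminated.
Round 4: Pink 37, Green 41. Green has a majority (≥40).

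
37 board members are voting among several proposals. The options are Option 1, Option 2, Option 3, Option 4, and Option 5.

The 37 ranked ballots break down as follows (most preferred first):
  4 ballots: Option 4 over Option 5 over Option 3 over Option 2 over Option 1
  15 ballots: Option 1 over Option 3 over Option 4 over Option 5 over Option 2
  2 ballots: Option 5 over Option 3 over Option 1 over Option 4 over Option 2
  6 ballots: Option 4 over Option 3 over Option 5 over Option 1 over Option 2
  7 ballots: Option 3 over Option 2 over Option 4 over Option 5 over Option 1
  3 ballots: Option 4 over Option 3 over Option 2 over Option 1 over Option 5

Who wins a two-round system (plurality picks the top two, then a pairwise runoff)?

Option 4

Round 1 first-place votes: Option 1 15, Option 2 0, Option 3 7, Option 4 13, Option 5 2. Option 1 and Option 4 advance.
Runoff: Option 1 is ranked above Option 4 on 17 ballots, Option 4 above Option 1 on 20.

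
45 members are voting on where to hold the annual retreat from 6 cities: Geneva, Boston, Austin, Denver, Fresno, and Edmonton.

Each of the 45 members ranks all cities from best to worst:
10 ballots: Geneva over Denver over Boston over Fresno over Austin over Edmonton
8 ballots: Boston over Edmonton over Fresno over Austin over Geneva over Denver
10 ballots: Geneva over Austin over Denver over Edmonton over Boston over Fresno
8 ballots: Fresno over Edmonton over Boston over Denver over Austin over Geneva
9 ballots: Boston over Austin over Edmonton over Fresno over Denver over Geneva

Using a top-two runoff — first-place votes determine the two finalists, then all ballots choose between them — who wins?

Boston

Round 1 first-place votes: Geneva 20, Boston 17, Austin 0, Denver 0, Fresno 8, Edmonton 0. Geneva and Boston advance.
Runoff: Geneva is ranked above Boston on 20 ballots, Boston above Geneva on 25.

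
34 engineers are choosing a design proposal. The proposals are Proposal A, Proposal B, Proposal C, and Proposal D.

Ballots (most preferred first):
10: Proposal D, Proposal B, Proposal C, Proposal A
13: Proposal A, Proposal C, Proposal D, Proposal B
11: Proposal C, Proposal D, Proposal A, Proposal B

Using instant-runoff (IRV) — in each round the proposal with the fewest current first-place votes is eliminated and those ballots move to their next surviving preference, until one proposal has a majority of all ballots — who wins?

Proposal C

Round 1: Proposal A 13, Proposal B 0, Proposal C 11, Proposal D 10. Proposal B eliminated.
Round 2: Proposal A 13, Proposal C 11, Proposal D 10. Proposal D eliminated.
Round 3: Proposal A 13, Proposal C 21. Proposal C has a majority (≥18).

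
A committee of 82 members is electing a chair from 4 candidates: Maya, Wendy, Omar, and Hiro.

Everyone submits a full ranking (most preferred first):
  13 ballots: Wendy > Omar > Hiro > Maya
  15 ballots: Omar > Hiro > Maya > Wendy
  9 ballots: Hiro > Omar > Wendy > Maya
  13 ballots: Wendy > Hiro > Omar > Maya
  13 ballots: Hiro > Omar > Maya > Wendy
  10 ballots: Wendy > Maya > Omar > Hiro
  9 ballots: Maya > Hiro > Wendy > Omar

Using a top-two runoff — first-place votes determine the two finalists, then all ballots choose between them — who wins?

Hiro

Round 1 first-place votes: Maya 9, Wendy 36, Omar 15, Hiro 22. Wendy and Hiro advance.
Runoff: Wendy is ranked above Hiro on 36 ballots, Hiro above Wendy on 46.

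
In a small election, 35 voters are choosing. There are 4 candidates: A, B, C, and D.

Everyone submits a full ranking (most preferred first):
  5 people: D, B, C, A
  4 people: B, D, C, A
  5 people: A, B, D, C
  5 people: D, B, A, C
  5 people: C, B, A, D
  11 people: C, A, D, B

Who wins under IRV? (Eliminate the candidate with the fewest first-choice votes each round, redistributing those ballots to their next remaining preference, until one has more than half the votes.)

D

Round 1: A 5, B 4, C 16, D 10. B eliminated.
Round 2: A 5, C 16, D 14. A eliminated.
Round 3: C 16, D 19. D has a majority (≥18).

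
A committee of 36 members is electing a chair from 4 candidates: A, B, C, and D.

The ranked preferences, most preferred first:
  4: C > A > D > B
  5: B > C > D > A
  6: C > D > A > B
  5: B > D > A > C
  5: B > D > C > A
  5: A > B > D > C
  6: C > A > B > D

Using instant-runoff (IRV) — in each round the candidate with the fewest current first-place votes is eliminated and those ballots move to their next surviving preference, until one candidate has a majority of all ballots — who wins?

Round 1: A 5, B 15, C 16, D 0. D eliminated.
Round 2: A 5, B 15, C 16. A eliminated.
Round 3: B 20, C 16. B has a majority (≥19).

B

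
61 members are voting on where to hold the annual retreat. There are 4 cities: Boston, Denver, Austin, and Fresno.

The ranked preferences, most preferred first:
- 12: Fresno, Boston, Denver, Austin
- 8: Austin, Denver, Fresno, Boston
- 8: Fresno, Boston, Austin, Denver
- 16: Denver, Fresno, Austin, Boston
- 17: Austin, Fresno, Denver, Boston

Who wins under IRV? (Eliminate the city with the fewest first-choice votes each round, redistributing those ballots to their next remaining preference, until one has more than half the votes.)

Fresno

Round 1: Boston 0, Denver 16, Austin 25, Fresno 20. Boston eliminated.
Round 2: Denver 16, Austin 25, Fresno 20. Denver eliminated.
Round 3: Austin 25, Fresno 36. Fresno has a majority (≥31).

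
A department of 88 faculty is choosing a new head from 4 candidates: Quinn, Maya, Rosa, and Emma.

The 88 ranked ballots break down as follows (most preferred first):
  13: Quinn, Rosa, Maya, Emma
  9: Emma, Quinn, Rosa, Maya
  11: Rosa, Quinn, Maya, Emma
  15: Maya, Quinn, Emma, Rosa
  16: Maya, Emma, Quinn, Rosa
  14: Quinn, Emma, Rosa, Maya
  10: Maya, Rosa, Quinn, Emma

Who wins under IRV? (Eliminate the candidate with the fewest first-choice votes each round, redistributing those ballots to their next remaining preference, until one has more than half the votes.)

Round 1: Quinn 27, Maya 41, Rosa 11, Emma 9. Emma eliminated.
Round 2: Quinn 36, Maya 41, Rosa 11. Rosa eliminated.
Round 3: Quinn 47, Maya 41. Quinn has a majority (≥45).

Quinn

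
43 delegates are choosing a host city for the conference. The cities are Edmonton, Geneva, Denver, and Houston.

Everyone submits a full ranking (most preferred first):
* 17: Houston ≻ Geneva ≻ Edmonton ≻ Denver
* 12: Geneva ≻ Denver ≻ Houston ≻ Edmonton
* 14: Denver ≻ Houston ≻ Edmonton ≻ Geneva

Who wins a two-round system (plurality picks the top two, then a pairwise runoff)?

Round 1 first-place votes: Edmonton 0, Geneva 12, Denver 14, Houston 17. Houston and Denver advance.
Runoff: Houston is ranked above Denver on 17 ballots, Denver above Houston on 26.

Denver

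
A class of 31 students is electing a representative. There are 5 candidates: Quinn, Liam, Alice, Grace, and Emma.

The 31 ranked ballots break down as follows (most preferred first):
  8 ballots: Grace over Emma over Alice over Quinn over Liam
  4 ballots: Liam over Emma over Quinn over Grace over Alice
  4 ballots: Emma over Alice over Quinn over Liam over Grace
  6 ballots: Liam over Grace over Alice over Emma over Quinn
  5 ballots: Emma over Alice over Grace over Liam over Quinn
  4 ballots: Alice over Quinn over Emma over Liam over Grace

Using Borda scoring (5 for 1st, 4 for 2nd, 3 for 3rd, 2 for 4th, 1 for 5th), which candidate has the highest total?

Emma

Quinn: 8×2 + 4×3 + 4×3 + 6×1 + 5×1 + 4×4 = 67
Liam: 8×1 + 4×5 + 4×2 + 6×5 + 5×2 + 4×2 = 84
Alice: 8×3 + 4×1 + 4×4 + 6×3 + 5×4 + 4×5 = 102
Grace: 8×5 + 4×2 + 4×1 + 6×4 + 5×3 + 4×1 = 95
Emma: 8×4 + 4×4 + 4×5 + 6×2 + 5×5 + 4×3 = 117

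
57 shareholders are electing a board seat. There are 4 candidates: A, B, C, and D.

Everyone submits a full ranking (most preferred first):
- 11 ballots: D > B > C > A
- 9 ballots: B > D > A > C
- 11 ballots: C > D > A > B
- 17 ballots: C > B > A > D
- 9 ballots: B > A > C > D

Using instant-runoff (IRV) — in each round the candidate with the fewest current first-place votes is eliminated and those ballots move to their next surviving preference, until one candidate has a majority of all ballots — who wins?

B

Round 1: A 0, B 18, C 28, D 11. A eliminated.
Round 2: B 18, C 28, D 11. D eliminated.
Round 3: B 29, C 28. B has a majority (≥29).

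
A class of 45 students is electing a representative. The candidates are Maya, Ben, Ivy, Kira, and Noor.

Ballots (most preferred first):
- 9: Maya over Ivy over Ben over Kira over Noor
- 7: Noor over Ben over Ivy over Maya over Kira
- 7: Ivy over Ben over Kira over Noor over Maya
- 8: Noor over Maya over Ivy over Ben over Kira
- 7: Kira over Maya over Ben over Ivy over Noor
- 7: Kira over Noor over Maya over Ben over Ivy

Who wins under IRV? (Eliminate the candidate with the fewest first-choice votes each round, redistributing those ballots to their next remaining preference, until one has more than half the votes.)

Kira

Round 1: Maya 9, Ben 0, Ivy 7, Kira 14, Noor 15. Ben eliminated.
Round 2: Maya 9, Ivy 7, Kira 14, Noor 15. Ivy eliminated.
Round 3: Maya 9, Kira 21, Noor 15. Maya eliminated.
Round 4: Kira 30, Noor 15. Kira has a majority (≥23).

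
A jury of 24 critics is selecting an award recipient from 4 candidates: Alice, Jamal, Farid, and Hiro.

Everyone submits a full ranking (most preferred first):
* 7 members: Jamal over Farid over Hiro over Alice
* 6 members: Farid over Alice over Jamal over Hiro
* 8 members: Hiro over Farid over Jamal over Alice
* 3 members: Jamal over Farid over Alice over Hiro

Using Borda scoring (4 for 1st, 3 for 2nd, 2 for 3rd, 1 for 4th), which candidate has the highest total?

Alice: 7×1 + 6×3 + 8×1 + 3×2 = 39
Jamal: 7×4 + 6×2 + 8×2 + 3×4 = 68
Farid: 7×3 + 6×4 + 8×3 + 3×3 = 78
Hiro: 7×2 + 6×1 + 8×4 + 3×1 = 55

Farid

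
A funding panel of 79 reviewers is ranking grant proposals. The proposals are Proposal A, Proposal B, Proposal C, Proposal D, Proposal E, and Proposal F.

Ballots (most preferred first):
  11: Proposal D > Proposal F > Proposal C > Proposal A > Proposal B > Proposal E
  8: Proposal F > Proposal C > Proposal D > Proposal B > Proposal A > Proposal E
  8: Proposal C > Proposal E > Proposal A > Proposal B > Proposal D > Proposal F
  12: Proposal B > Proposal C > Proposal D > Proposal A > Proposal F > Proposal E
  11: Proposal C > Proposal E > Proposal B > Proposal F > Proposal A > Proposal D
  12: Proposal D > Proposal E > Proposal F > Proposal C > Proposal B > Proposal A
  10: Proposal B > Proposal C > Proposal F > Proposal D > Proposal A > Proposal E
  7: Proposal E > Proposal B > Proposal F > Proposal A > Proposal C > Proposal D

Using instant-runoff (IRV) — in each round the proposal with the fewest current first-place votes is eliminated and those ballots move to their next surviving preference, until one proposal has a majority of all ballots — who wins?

Round 1: Proposal A 0, Proposal B 22, Proposal C 19, Proposal D 23, Proposal E 7, Proposal F 8. Proposal A eliminated.
Round 2: Proposal B 22, Proposal C 19, Proposal D 23, Proposal E 7, Proposal F 8. Proposal E eliminated.
Round 3: Proposal B 29, Proposal C 19, Proposal D 23, Proposal F 8. Proposal F eliminated.
Round 4: Proposal B 29, Proposal C 27, Proposal D 23. Proposal D eliminated.
Round 5: Proposal B 29, Proposal C 50. Proposal C has a majority (≥40).

Proposal C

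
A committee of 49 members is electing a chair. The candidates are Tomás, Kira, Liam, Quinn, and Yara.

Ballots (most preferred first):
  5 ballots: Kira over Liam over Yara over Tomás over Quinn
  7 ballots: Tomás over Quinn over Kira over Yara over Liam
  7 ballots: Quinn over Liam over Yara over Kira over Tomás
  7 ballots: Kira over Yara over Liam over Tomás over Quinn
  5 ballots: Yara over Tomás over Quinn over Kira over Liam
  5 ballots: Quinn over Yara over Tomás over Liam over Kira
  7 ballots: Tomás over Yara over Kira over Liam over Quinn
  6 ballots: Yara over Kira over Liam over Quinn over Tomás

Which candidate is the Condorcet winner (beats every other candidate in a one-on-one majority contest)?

Yara

Yara vs Tomás: 35–14
Yara vs Kira: 30–19
Yara vs Liam: 37–12
Yara vs Quinn: 30–19
Yara beats every other candidate.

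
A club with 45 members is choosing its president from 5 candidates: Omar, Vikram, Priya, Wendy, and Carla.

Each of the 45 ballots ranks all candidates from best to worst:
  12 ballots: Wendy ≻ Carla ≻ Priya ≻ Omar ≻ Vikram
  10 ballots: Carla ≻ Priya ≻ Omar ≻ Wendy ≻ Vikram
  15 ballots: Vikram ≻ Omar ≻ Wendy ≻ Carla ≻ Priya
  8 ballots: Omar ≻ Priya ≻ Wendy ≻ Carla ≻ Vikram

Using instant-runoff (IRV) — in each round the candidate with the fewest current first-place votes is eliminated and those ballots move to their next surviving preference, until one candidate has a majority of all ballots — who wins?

Round 1: Omar 8, Vikram 15, Priya 0, Wendy 12, Carla 10. Priya eliminated.
Round 2: Omar 8, Vikram 15, Wendy 12, Carla 10. Omar eliminated.
Round 3: Vikram 15, Wendy 20, Carla 10. Carla eliminated.
Round 4: Vikram 15, Wendy 30. Wendy has a majority (≥23).

Wendy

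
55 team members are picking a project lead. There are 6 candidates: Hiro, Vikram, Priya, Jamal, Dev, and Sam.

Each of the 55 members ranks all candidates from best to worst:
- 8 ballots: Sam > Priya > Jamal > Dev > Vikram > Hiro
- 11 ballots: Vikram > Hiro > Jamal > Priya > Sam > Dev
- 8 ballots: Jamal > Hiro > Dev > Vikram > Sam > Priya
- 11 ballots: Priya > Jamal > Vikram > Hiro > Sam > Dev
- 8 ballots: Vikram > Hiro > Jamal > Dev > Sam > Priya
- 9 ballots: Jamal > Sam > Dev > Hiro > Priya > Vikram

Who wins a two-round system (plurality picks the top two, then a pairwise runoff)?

Jamal

Round 1 first-place votes: Hiro 0, Vikram 19, Priya 11, Jamal 17, Dev 0, Sam 8. Vikram and Jamal advance.
Runoff: Vikram is ranked above Jamal on 19 ballots, Jamal above Vikram on 36.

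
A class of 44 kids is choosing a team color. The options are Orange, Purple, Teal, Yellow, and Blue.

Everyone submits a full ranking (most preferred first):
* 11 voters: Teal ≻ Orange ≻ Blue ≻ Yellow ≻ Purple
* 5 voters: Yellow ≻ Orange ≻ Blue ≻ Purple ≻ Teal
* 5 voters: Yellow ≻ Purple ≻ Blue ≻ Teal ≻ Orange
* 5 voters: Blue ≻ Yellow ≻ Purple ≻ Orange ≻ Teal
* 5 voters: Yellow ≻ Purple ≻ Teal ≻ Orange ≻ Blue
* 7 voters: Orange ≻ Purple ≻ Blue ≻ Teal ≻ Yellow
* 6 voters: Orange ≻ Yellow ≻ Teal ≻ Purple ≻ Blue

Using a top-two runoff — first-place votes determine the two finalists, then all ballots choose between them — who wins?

Orange

Round 1 first-place votes: Orange 13, Purple 0, Teal 11, Yellow 15, Blue 5. Yellow and Orange advance.
Runoff: Yellow is ranked above Orange on 20 ballots, Orange above Yellow on 24.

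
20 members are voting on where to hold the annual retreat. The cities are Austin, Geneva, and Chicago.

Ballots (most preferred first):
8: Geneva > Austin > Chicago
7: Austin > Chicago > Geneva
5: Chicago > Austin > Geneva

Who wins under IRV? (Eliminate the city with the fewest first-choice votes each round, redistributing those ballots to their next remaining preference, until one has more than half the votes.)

Round 1: Austin 7, Geneva 8, Chicago 5. Chicago eliminated.
Round 2: Austin 12, Geneva 8. Austin has a majority (≥11).

Austin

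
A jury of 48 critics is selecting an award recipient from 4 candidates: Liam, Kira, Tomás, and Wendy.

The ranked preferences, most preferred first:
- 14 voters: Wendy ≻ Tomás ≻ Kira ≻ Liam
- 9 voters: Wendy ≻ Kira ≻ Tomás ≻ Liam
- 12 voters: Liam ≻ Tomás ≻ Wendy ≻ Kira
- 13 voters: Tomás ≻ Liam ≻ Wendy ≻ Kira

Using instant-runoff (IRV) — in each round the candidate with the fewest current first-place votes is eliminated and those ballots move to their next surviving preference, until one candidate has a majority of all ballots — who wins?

Tomás

Round 1: Liam 12, Kira 0, Tomás 13, Wendy 23. Kira eliminated.
Round 2: Liam 12, Tomás 13, Wendy 23. Liam eliminated.
Round 3: Tomás 25, Wendy 23. Tomás has a majority (≥25).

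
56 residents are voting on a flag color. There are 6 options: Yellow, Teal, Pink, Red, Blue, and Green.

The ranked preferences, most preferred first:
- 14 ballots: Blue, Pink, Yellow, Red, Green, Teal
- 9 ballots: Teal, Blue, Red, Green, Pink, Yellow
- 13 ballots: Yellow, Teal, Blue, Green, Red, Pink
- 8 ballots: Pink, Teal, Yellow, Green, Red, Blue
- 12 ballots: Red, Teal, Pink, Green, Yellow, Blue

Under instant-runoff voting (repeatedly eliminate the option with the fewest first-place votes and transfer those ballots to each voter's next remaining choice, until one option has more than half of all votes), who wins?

Round 1: Yellow 13, Teal 9, Pink 8, Red 12, Blue 14, Green 0. Green eliminated.
Round 2: Yellow 13, Teal 9, Pink 8, Red 12, Blue 14. Pink eliminated.
Round 3: Yellow 13, Teal 17, Red 12, Blue 14. Red eliminated.
Round 4: Yellow 13, Teal 29, Blue 14. Teal has a majority (≥29).

Teal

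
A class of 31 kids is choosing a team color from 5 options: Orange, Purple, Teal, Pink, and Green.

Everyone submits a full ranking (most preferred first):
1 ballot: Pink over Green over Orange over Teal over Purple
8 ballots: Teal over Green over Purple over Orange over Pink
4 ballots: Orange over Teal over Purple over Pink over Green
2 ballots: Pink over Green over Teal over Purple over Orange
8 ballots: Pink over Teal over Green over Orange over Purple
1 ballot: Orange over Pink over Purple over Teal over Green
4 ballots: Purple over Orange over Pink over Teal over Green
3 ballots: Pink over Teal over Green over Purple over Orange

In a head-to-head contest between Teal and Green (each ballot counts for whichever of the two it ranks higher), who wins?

Teal

Teal is ranked above Green on 28 ballots; Green above Teal on 3.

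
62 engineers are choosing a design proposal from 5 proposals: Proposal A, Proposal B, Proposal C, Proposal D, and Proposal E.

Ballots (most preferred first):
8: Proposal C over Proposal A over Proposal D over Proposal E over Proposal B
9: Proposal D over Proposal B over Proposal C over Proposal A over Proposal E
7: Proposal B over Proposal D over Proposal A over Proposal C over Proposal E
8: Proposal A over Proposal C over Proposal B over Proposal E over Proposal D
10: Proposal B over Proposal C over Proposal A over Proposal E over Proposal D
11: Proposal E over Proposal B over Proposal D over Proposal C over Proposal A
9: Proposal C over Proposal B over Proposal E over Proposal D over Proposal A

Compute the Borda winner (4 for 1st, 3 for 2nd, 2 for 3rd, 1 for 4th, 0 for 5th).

Proposal B

Proposal A: 8×3 + 9×1 + 7×2 + 8×4 + 10×2 + 11×0 + 9×0 = 99
Proposal B: 8×0 + 9×3 + 7×4 + 8×2 + 10×4 + 11×3 + 9×3 = 171
Proposal C: 8×4 + 9×2 + 7×1 + 8×3 + 10×3 + 11×1 + 9×4 = 158
Proposal D: 8×2 + 9×4 + 7×3 + 8×0 + 10×0 + 11×2 + 9×1 = 104
Proposal E: 8×1 + 9×0 + 7×0 + 8×1 + 10×1 + 11×4 + 9×2 = 88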